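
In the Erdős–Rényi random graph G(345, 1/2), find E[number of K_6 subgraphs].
E[# K_6] = C(345, 6) · (1/2)^C(6, 2) = 2241808767660 / 2^15 = 560452191915/8192 ≈ 68414574.208374

For each 6-subset S of vertices (there are C(345, 6) = 2241808767660 such S), let X_S = 1 if S induces a K_6 (all C(6, 2) = 15 edges present). Then P(X_S = 1) = (1/2)^15 = 1/32768. By linearity of expectation, E[# K_6] = C(345, 6) · (1/2)^15 = 2241808767660 / 32768 = 560452191915/8192 ≈ 68414574.208374.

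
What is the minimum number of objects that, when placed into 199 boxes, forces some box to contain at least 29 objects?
n = (29 − 1)·199 + 1 = 5573

By the generalised pigeonhole principle, to guarantee some box contains ≥ r objects we need more than (r − 1) · k objects total. Threshold: n = (r − 1) · k + 1. With r = 29 and k = 199: n = 28 · 199 + 1 = 5572 + 1 = 5573. For n = 5572 = 28 · 199, we can put exactly 28 objects in every box, avoiding 29 in any single one — so 5573 is tight.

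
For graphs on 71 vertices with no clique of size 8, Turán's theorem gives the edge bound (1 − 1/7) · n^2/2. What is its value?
Turán density bound = (6/7) · 71^2/2 = 15123/7 ≈ 2160.4286

Turán's theorem: ex(n, K_{r+1}) is achieved by the complete r-partite Turán graph T(n, r) with parts as balanced as possible, and is at most (1 − 1/r) · n^2/2. For r = 7, n = 71: the density bound is (6/7) · 5041/2 = 15123/7 ≈ 2160.4286. The integer-valued extremum is e(T(71, 7)) = 2160, which is strictly less than the density bound 15123/7 since 7 ∤ 71 (the parts of T(71, 7) cannot all be equal).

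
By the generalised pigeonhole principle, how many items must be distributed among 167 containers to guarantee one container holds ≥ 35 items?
n = (35 − 1)·167 + 1 = 5679

By the generalised pigeonhole principle, to guarantee some box contains ≥ r objects we need more than (r − 1) · k objects total. Threshold: n = (r − 1) · k + 1. With r = 35 and k = 167: n = 34 · 167 + 1 = 5678 + 1 = 5679. For n = 5678 = 34 · 167, we can put exactly 34 objects in every box, avoiding 35 in any single one — so 5679 is tight.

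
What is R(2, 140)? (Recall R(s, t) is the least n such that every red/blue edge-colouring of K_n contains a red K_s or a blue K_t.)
R(2, 140) = 140

R(2, k) = k for all k ≥ 2: in a 2-colouring of K_k, either some edge is red (a red K_2) or all edges are blue (a blue K_k). And K_{139} coloured all-blue has no blue K_140, so R(2, 140) > 139. Hence R(2, 140) = 140.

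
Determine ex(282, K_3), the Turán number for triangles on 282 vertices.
ex(282, K_3) = ⌊282^2/4⌋ = 19881

Mantel (1907): a triangle-free graph on n vertices has at most ⌊n^2/4⌋ edges, with equality for the complete bipartite graph K_{⌊n/2⌋, ⌈n/2⌉}. For n = 282: ⌊282^2/4⌋ = ⌊79524/4⌋ = 19881. The extremal graph is K_{141, 141}, which has 141·141 = 19881 edges.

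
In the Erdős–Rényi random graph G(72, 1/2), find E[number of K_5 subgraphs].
E[# K_5] = C(72, 5) · (1/2)^C(5, 2) = 13991544 / 2^10 = 1748943/128 = 13663.6171875

For each 5-subset S of vertices (there are C(72, 5) = 13991544 such S), let X_S = 1 if S induces a K_5 (all C(5, 2) = 10 edges present). Then P(X_S = 1) = (1/2)^10 = 1/1024. By linearity of expectation, E[# K_5] = C(72, 5) · (1/2)^10 = 13991544 / 1024 = 1748943/128 = 13663.6171875.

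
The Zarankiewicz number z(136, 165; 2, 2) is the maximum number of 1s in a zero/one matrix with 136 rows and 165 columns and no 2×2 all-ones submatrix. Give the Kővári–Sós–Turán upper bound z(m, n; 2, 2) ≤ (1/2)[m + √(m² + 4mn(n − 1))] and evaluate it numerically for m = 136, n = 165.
z(136, 165; 2, 2) ≤ (1/2)[136 + √(136² + 4·136·165·164)] = (1/2)[136 + √14739136] = 1987.5791

Kővári–Sós–Turán: let r_1, ..., r_136 be the row sums and z = Σ r_i the total number of 1s. Each pair of columns can share at most one row with both entries 1 (else a 2×2 all-ones block appears), so Σ_i C(r_i, 2) ≤ C(165, 2) = 13530. By convexity Σ_i C(r_i, 2) ≥ 136·C(z/136, 2) = z(z − 136)/(2·136), giving z² − 136z − 136·165·164 ≤ 0 and hence z ≤ (1/2)[136 + √(18496 + 4·3680160)] = (1/2)[136 + √14739136] ≈ (1/2)(136 + 3839.1582) = 1987.5791.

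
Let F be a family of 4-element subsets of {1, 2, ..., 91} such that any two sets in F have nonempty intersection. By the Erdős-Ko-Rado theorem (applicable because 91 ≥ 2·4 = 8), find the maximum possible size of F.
max |F| = C(90, 3) = 117480

The Erdős-Ko-Rado theorem states: for n ≥ 2k, an intersecting family of k-subsets of an n-element set has size at most C(n − 1, k − 1), with equality for 'star' families {A ⊆ [n] : |A| = k, i ∈ A} (fix an element i). For n = 91, k = 4: C(90, 3) = 117480.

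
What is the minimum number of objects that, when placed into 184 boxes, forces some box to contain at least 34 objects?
n = (34 − 1)·184 + 1 = 6073

By the generalised pigeonhole principle, to guarantee some box contains ≥ r objects we need more than (r − 1) · k objects total. Threshold: n = (r − 1) · k + 1. With r = 34 and k = 184: n = 33 · 184 + 1 = 6072 + 1 = 6073. For n = 6072 = 33 · 184, we can put exactly 33 objects in every box, avoiding 34 in any single one — so 6073 is tight.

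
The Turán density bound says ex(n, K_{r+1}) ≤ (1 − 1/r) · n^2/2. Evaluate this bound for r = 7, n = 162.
Turán density bound = (6/7) · 162^2/2 = 78732/7 ≈ 11247.4286

Turán's theorem: ex(n, K_{r+1}) is achieved by the complete r-partite Turán graph T(n, r) with parts as balanced as possible, and is at most (1 − 1/r) · n^2/2. For r = 7, n = 162: the density bound is (6/7) · 26244/2 = 78732/7 ≈ 11247.4286. The integer-valued extremum is e(T(162, 7)) = 11247, which is strictly less than the density bound 78732/7 since 7 ∤ 162 (the parts of T(162, 7) cannot all be equal).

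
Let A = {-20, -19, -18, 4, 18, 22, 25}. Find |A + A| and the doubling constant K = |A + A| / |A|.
K = |A + A| / |A| = 27/7

Enumerate A + A = {a + b : a, b ∈ A}. With |A| = 7, there are |A|^2 = 49 ordered sum pairs; collecting distinct values, A + A = {-40, -39, -38, -37, -36, -16, -15, -14, -2, -1, 0, 2, 3, 4, 5, 6, 7, 8, 22, 26, 29, 36, 40, 43, 44, 47, 50}, so |A + A| = 27. Thus K = 27/7. For comparison, the minimum possible |A + A| over all 7-element sets is 2·7 − 1 = 13 (so min K = 13/7), attained only by arithmetic progressions.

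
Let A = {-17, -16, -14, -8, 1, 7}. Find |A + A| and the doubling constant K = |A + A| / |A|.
K = |A + A| / |A| = 19/6

Enumerate A + A = {a + b : a, b ∈ A}. With |A| = 6, there are |A|^2 = 36 ordered sum pairs; collecting distinct values, A + A = {-34, -33, -32, -31, -30, -28, -25, -24, -22, -16, -15, -13, -10, -9, -7, -1, 2, 8, 14}, so |A + A| = 19. Thus K = 19/6. For comparison, the minimum possible |A + A| over all 6-element sets is 2·6 − 1 = 11 (so min K = 11/6), attained only by arithmetic progressions.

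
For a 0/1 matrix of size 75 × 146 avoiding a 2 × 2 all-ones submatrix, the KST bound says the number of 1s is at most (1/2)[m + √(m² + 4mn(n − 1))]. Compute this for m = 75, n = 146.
z(75, 146; 2, 2) ≤ (1/2)[75 + √(75² + 4·75·146·145)] = (1/2)[75 + √6356625] = 1298.1174

Kővári–Sós–Turán: let r_1, ..., r_75 be the row sums and z = Σ r_i the total number of 1s. Each pair of columns can share at most one row with both entries 1 (else a 2×2 all-ones block appears), so Σ_i C(r_i, 2) ≤ C(146, 2) = 10585. By convexity Σ_i C(r_i, 2) ≥ 75·C(z/75, 2) = z(z − 75)/(2·75), giving z² − 75z − 75·146·145 ≤ 0 and hence z ≤ (1/2)[75 + √(5625 + 4·1587750)] = (1/2)[75 + √6356625] ≈ (1/2)(75 + 2521.2348) = 1298.1174.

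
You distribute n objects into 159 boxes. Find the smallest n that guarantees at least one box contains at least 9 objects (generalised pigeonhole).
n = (9 − 1)·159 + 1 = 1273

By the generalised pigeonhole principle, to guarantee some box contains ≥ r objects we need more than (r − 1) · k objects total. Threshold: n = (r − 1) · k + 1. With r = 9 and k = 159: n = 8 · 159 + 1 = 1272 + 1 = 1273. For n = 1272 = 8 · 159, we can put exactly 8 objects in every box, avoiding 9 in any single one — so 1273 is tight.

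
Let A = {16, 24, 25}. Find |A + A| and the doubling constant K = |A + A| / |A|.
K = |A + A| / |A| = 6/3 = 2

Enumerate A + A = {a + b : a, b ∈ A}. With |A| = 3, there are |A|^2 = 9 ordered sum pairs; collecting distinct values, A + A = {32, 40, 41, 48, 49, 50}, so |A + A| = 6. Thus K = 6/3 = 2. For comparison, the minimum possible |A + A| over all 3-element sets is 2·3 − 1 = 5 (so min K = 5/3), attained only by arithmetic progressions.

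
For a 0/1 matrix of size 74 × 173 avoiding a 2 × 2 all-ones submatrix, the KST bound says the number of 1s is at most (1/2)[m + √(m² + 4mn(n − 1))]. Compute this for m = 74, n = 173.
z(74, 173; 2, 2) ≤ (1/2)[74 + √(74² + 4·74·173·172)] = (1/2)[74 + √8813252] = 1521.3561

Kővári–Sós–Turán: let r_1, ..., r_74 be the row sums and z = Σ r_i the total number of 1s. Each pair of columns can share at most one row with both entries 1 (else a 2×2 all-ones block appears), so Σ_i C(r_i, 2) ≤ C(173, 2) = 14878. By convexity Σ_i C(r_i, 2) ≥ 74·C(z/74, 2) = z(z − 74)/(2·74), giving z² − 74z − 74·173·172 ≤ 0 and hence z ≤ (1/2)[74 + √(5476 + 4·2201944)] = (1/2)[74 + √8813252] ≈ (1/2)(74 + 2968.7122) = 1521.3561.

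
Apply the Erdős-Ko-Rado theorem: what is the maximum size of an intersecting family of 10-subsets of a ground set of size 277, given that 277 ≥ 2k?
max |F| = C(276, 9) = 22448172241723800

Erdős-Ko-Rado (1961): when n ≥ 2k, max |F| = C(n−1, k−1). The bound is attained by the star {A : i ∈ A} for any fixed i ∈ [n]. Here C(277−1, 10−1) = C(276, 9) = 22448172241723800.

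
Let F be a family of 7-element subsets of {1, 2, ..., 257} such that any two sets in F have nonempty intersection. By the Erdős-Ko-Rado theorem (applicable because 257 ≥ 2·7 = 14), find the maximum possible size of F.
max |F| = C(256, 6) = 368532802176

The Erdős-Ko-Rado theorem states: for n ≥ 2k, an intersecting family of k-subsets of an n-element set has size at most C(n − 1, k − 1), with equality for 'star' families {A ⊆ [n] : |A| = k, i ∈ A} (fix an element i). For n = 257, k = 7: C(256, 6) = 368532802176.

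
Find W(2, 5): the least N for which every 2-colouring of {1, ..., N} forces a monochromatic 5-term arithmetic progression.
W(2, 5) = 178

W(2, 5) = 178. The lower bound W(2, 5) > 177 comes from an explicit good 2-colouring of [1, 177]; the upper bound W(2, 5) ≤ 178 was verified by exhaustive search over 2-colourings of [1, 178].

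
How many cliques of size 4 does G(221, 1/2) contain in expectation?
E[# K_4] = C(221, 4) · (1/2)^C(4, 2) = 96717335 / 2^6 = 1511208.359375

For each 4-subset S of vertices (there are C(221, 4) = 96717335 such S), let X_S = 1 if S induces a K_4 (all C(4, 2) = 6 edges present). Then P(X_S = 1) = (1/2)^6 = 1/64. By linearity of expectation, E[# K_4] = C(221, 4) · (1/2)^6 = 96717335 / 64 = 1511208.359375.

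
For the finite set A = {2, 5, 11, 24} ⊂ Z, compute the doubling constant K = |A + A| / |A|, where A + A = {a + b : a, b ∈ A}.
K = |A + A| / |A| = 10/4 = 5/2

Enumerate A + A = {a + b : a, b ∈ A}. With |A| = 4, there are |A|^2 = 16 ordered sum pairs; collecting distinct values, A + A = {4, 7, 10, 13, 16, 22, 26, 29, 35, 48}, so |A + A| = 10. Thus K = 10/4 = 5/2. For comparison, the minimum possible |A + A| over all 4-element sets is 2·4 − 1 = 7 (so min K = 7/4), attained only by arithmetic progressions.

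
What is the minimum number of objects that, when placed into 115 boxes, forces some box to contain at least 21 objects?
n = (21 − 1)·115 + 1 = 2301

By the generalised pigeonhole principle, to guarantee some box contains ≥ r objects we need more than (r − 1) · k objects total. Threshold: n = (r − 1) · k + 1. With r = 21 and k = 115: n = 20 · 115 + 1 = 2300 + 1 = 2301. For n = 2300 = 20 · 115, we can put exactly 20 objects in every box, avoiding 21 in any single one — so 2301 is tight.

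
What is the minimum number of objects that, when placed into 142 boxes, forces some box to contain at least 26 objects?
n = (26 − 1)·142 + 1 = 3551

By the generalised pigeonhole principle, to guarantee some box contains ≥ r objects we need more than (r − 1) · k objects total. Threshold: n = (r − 1) · k + 1. With r = 26 and k = 142: n = 25 · 142 + 1 = 3550 + 1 = 3551. For n = 3550 = 25 · 142, we can put exactly 25 objects in every box, avoiding 26 in any single one — so 3551 is tight.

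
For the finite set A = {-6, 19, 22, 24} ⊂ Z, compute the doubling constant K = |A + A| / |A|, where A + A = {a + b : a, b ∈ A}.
K = |A + A| / |A| = 10/4 = 5/2

Enumerate A + A = {a + b : a, b ∈ A}. With |A| = 4, there are |A|^2 = 16 ordered sum pairs; collecting distinct values, A + A = {-12, 13, 16, 18, 38, 41, 43, 44, 46, 48}, so |A + A| = 10. Thus K = 10/4 = 5/2. For comparison, the minimum possible |A + A| over all 4-element sets is 2·4 − 1 = 7 (so min K = 7/4), attained only by arithmetic progressions.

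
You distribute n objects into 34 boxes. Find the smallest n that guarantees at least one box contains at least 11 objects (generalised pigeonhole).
n = (11 − 1)·34 + 1 = 341

By the generalised pigeonhole principle, to guarantee some box contains ≥ r objects we need more than (r − 1) · k objects total. Threshold: n = (r − 1) · k + 1. With r = 11 and k = 34: n = 10 · 34 + 1 = 340 + 1 = 341. For n = 340 = 10 · 34, we can put exactly 10 objects in every box, avoiding 11 in any single one — so 341 is tight.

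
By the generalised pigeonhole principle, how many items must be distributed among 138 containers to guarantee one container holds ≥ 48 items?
n = (48 − 1)·138 + 1 = 6487

By the generalised pigeonhole principle, to guarantee some box contains ≥ r objects we need more than (r − 1) · k objects total. Threshold: n = (r − 1) · k + 1. With r = 48 and k = 138: n = 47 · 138 + 1 = 6486 + 1 = 6487. For n = 6486 = 47 · 138, we can put exactly 47 objects in every box, avoiding 48 in any single one — so 6487 is tight.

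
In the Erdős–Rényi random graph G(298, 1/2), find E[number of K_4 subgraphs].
E[# K_4] = C(298, 4) · (1/2)^C(4, 2) = 322014330 / 2^6 = 161007165/32 = 5031473.90625

For each 4-subset S of vertices (there are C(298, 4) = 322014330 such S), let X_S = 1 if S induces a K_4 (all C(4, 2) = 6 edges present). Then P(X_S = 1) = (1/2)^6 = 1/64. By linearity of expectation, E[# K_4] = C(298, 4) · (1/2)^6 = 322014330 / 64 = 161007165/32 = 5031473.90625.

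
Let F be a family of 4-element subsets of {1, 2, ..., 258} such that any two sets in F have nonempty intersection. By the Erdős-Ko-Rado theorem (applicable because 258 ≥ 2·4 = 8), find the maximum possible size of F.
max |F| = C(257, 3) = 2796160

The Erdős-Ko-Rado theorem states: for n ≥ 2k, an intersecting family of k-subsets of an n-element set has size at most C(n − 1, k − 1), with equality for 'star' families {A ⊆ [n] : |A| = k, i ∈ A} (fix an element i). For n = 258, k = 4: C(257, 3) = 2796160.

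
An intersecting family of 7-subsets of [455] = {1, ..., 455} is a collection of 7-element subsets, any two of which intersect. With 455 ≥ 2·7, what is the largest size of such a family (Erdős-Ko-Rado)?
max |F| = C(454, 6) = 11765093687985

Erdős-Ko-Rado (1961): when n ≥ 2k, max |F| = C(n−1, k−1). The bound is attained by the star {A : i ∈ A} for any fixed i ∈ [n]. Here C(455−1, 7−1) = C(454, 6) = 11765093687985.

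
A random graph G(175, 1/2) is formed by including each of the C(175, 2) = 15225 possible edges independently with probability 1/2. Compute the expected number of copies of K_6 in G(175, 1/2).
E[# K_6] = C(175, 6) · (1/2)^C(6, 2) = 36582584325 / 2^15 ≈ 1116411.875153

For each 6-subset S of vertices (there are C(175, 6) = 36582584325 such S), let X_S = 1 if S induces a K_6 (all C(6, 2) = 15 edges present). Then P(X_S = 1) = (1/2)^15 = 1/32768. By linearity of expectation, E[# K_6] = C(175, 6) · (1/2)^15 = 36582584325 / 32768 ≈ 1116411.875153.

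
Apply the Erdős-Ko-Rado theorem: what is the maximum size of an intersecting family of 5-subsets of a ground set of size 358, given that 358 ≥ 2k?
max |F| = C(357, 4) = 665485485

The Erdős-Ko-Rado theorem states: for n ≥ 2k, an intersecting family of k-subsets of an n-element set has size at most C(n − 1, k − 1), with equality for 'star' families {A ⊆ [n] : |A| = k, i ∈ A} (fix an element i). For n = 358, k = 5: C(357, 4) = 665485485.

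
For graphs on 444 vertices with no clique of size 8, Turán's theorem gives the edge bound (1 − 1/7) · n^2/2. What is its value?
Turán density bound = (6/7) · 444^2/2 = 591408/7 ≈ 84486.8571

Turán's theorem: ex(n, K_{r+1}) is achieved by the complete r-partite Turán graph T(n, r) with parts as balanced as possible, and is at most (1 − 1/r) · n^2/2. For r = 7, n = 444: the density bound is (6/7) · 197136/2 = 591408/7 ≈ 84486.8571. The integer-valued extremum is e(T(444, 7)) = 84486, which is strictly less than the density bound 591408/7 since 7 ∤ 444 (the parts of T(444, 7) cannot all be equal).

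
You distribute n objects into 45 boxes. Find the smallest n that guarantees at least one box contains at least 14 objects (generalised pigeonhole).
n = (14 − 1)·45 + 1 = 586

By the generalised pigeonhole principle, to guarantee some box contains ≥ r objects we need more than (r − 1) · k objects total. Threshold: n = (r − 1) · k + 1. With r = 14 and k = 45: n = 13 · 45 + 1 = 585 + 1 = 586. For n = 585 = 13 · 45, we can put exactly 13 objects in every box, avoiding 14 in any single one — so 586 is tight.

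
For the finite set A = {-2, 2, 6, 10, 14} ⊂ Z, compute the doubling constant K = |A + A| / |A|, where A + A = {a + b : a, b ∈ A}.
K = |A + A| / |A| = 9/5

Enumerate A + A = {a + b : a, b ∈ A}. With |A| = 5, there are |A|^2 = 25 ordered sum pairs; collecting distinct values, A + A = {-4, 0, 4, 8, 12, 16, 20, 24, 28}, so |A + A| = 9. Thus K = 9/5. Here |A + A| = 2|A| − 1 = 9, the minimum possible — so K = 9/5 is minimal, which holds iff A is an arithmetic progression.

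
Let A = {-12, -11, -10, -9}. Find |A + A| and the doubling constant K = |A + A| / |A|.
K = |A + A| / |A| = 7/4

Enumerate A + A = {a + b : a, b ∈ A}. With |A| = 4, there are |A|^2 = 16 ordered sum pairs; collecting distinct values, A + A = {-24, -23, -22, -21, -20, -19, -18}, so |A + A| = 7. Thus K = 7/4. Here |A + A| = 2|A| − 1 = 7, the minimum possible — so K = 7/4 is minimal, which holds iff A is an arithmetic progression.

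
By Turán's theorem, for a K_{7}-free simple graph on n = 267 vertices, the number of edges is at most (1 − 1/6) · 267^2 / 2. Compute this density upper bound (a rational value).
Turán density bound = (5/6) · 267^2/2 = 118815/4 ≈ 29703.75

Turán's theorem: ex(n, K_{r+1}) is achieved by the complete r-partite Turán graph T(n, r) with parts as balanced as possible, and is at most (1 − 1/r) · n^2/2. For r = 6, n = 267: the density bound is (5/6) · 71289/2 = 118815/4 ≈ 29703.75. The integer-valued extremum is e(T(267, 6)) = 29703, which is strictly less than the density bound 118815/4 since 6 ∤ 267 (the parts of T(267, 6) cannot all be equal).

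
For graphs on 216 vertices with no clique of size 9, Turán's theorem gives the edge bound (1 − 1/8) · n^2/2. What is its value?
Turán density bound = (7/8) · 216^2/2 = 20412

Turán's theorem: ex(n, K_{r+1}) is achieved by the complete r-partite Turán graph T(n, r) with parts as balanced as possible, and is at most (1 − 1/r) · n^2/2. For r = 8, n = 216: the density bound is (7/8) · 46656/2 = 20412. Since 8 ∣ 216, the Turán graph T(216, 8) has parts of equal size 27, and its edge count e(T(216, 8)) = 20412 attains the density bound exactly.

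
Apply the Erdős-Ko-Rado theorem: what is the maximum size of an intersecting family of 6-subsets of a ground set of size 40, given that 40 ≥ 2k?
max |F| = C(39, 5) = 575757

The Erdős-Ko-Rado theorem states: for n ≥ 2k, an intersecting family of k-subsets of an n-element set has size at most C(n − 1, k − 1), with equality for 'star' families {A ⊆ [n] : |A| = k, i ∈ A} (fix an element i). For n = 40, k = 6: C(39, 5) = 575757.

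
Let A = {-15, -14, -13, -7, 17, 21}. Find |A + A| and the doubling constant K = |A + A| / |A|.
K = |A + A| / |A| = 20/6 = 10/3

Enumerate A + A = {a + b : a, b ∈ A}. With |A| = 6, there are |A|^2 = 36 ordered sum pairs; collecting distinct values, A + A = {-30, -29, -28, -27, -26, -22, -21, -20, -14, 2, 3, 4, 6, 7, 8, 10, 14, 34, 38, 42}, so |A + A| = 20. Thus K = 20/6 = 10/3. For comparison, the minimum possible |A + A| over all 6-element sets is 2·6 − 1 = 11 (so min K = 11/6), attained only by arithmetic progressions.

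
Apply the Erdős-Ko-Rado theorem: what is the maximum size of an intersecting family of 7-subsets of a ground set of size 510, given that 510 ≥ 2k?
max |F| = C(509, 6) = 23449273331484

The Erdős-Ko-Rado theorem states: for n ≥ 2k, an intersecting family of k-subsets of an n-element set has size at most C(n − 1, k − 1), with equality for 'star' families {A ⊆ [n] : |A| = k, i ∈ A} (fix an element i). For n = 510, k = 7: C(509, 6) = 23449273331484.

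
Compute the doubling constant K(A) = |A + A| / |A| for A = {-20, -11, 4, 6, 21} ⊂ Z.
K = |A + A| / |A| = 14/5

Enumerate A + A = {a + b : a, b ∈ A}. With |A| = 5, there are |A|^2 = 25 ordered sum pairs; collecting distinct values, A + A = {-40, -31, -22, -16, -14, -7, -5, 1, 8, 10, 12, 25, 27, 42}, so |A + A| = 14. Thus K = 14/5. For comparison, the minimum possible |A + A| over all 5-element sets is 2·5 − 1 = 9 (so min K = 9/5), attained only by arithmetic progressions.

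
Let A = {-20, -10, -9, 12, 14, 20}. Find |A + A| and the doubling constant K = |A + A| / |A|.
K = |A + A| / |A| = 21/6 = 7/2

Enumerate A + A = {a + b : a, b ∈ A}. With |A| = 6, there are |A|^2 = 36 ordered sum pairs; collecting distinct values, A + A = {-40, -30, -29, -20, -19, -18, -8, -6, 0, 2, 3, 4, 5, 10, 11, 24, 26, 28, 32, 34, 40}, so |A + A| = 21. Thus K = 21/6 = 7/2. For comparison, the minimum possible |A + A| over all 6-element sets is 2·6 − 1 = 11 (so min K = 11/6), attained only by arithmetic progressions.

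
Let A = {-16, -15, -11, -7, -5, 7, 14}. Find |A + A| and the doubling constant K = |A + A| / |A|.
K = |A + A| / |A| = 27/7

Enumerate A + A = {a + b : a, b ∈ A}. With |A| = 7, there are |A|^2 = 49 ordered sum pairs; collecting distinct values, A + A = {-32, -31, -30, -27, -26, -23, -22, -21, -20, -18, -16, -14, -12, -10, -9, -8, -4, -2, -1, 0, 2, 3, 7, 9, 14, 21, 28}, so |A + A| = 27. Thus K = 27/7. For comparison, the minimum possible |A + A| over all 7-element sets is 2·7 − 1 = 13 (so min K = 13/7), attained only by arithmetic progressions.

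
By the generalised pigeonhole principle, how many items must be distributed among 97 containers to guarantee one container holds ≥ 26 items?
n = (26 − 1)·97 + 1 = 2426

By the generalised pigeonhole principle, to guarantee some box contains ≥ r objects we need more than (r − 1) · k objects total. Threshold: n = (r − 1) · k + 1. With r = 26 and k = 97: n = 25 · 97 + 1 = 2425 + 1 = 2426. For n = 2425 = 25 · 97, we can put exactly 25 objects in every box, avoiding 26 in any single one — so 2426 is tight.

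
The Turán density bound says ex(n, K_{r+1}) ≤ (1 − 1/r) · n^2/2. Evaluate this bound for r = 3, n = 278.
Turán density bound = (2/3) · 278^2/2 = 77284/3 ≈ 25761.3333

Turán's theorem: ex(n, K_{r+1}) is achieved by the complete r-partite Turán graph T(n, r) with parts as balanced as possible, and is at most (1 − 1/r) · n^2/2. For r = 3, n = 278: the density bound is (2/3) · 77284/2 = 77284/3 ≈ 25761.3333. The integer-valued extremum is e(T(278, 3)) = 25761, which is strictly less than the density bound 77284/3 since 3 ∤ 278 (the parts of T(278, 3) cannot all be equal).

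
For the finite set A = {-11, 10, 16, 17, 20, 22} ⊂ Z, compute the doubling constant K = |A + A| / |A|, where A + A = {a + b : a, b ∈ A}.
K = |A + A| / |A| = 20/6 = 10/3

Enumerate A + A = {a + b : a, b ∈ A}. With |A| = 6, there are |A|^2 = 36 ordered sum pairs; collecting distinct values, A + A = {-22, -1, 5, 6, 9, 11, 20, 26, 27, 30, 32, 33, 34, 36, 37, 38, 39, 40, 42, 44}, so |A + A| = 20. Thus K = 20/6 = 10/3. For comparison, the minimum possible |A + A| over all 6-element sets is 2·6 − 1 = 11 (so min K = 11/6), attained only by arithmetic progressions.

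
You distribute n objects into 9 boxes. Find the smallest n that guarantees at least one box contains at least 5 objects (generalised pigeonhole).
n = (5 − 1)·9 + 1 = 37

By the generalised pigeonhole principle, to guarantee some box contains ≥ r objects we need more than (r − 1) · k objects total. Threshold: n = (r − 1) · k + 1. With r = 5 and k = 9: n = 4 · 9 + 1 = 36 + 1 = 37. For n = 36 = 4 · 9, we can put exactly 4 objects in every box, avoiding 5 in any single one — so 37 is tight.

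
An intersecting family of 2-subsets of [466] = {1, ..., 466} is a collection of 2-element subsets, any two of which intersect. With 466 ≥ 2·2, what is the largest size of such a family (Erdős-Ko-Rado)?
max |F| = C(465, 1) = 465

Erdős-Ko-Rado (1961): when n ≥ 2k, max |F| = C(n−1, k−1). The bound is attained by the star {A : i ∈ A} for any fixed i ∈ [n]. Here C(466−1, 2−1) = C(465, 1) = 465.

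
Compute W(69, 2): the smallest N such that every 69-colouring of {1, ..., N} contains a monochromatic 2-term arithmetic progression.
W(69, 2) = 69 + 1 = 70

A 2-term AP is any pair of integers, so a monochromatic 2-AP exists iff some colour is used at least twice. With 69 colours, the colouring i ↦ i on {1, ..., 69} uses each colour once, avoiding any monochromatic pair, so W(69, 2) > 69. For {1, ..., 70}, pigeonhole forces two integers of the same colour, which form a monochromatic 2-AP. Hence W(69, 2) = 70.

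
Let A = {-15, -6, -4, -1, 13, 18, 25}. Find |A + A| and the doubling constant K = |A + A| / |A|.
K = |A + A| / |A| = 26/7

Enumerate A + A = {a + b : a, b ∈ A}. With |A| = 7, there are |A|^2 = 49 ordered sum pairs; collecting distinct values, A + A = {-30, -21, -19, -16, -12, -10, -8, -7, -5, -2, 3, 7, 9, 10, 12, 14, 17, 19, 21, 24, 26, 31, 36, 38, 43, 50}, so |A + A| = 26. Thus K = 26/7. For comparison, the minimum possible |A + A| over all 7-element sets is 2·7 − 1 = 13 (so min K = 13/7), attained only by arithmetic progressions.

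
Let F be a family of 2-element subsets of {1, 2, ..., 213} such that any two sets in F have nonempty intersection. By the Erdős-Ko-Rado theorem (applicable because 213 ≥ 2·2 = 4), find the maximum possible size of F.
max |F| = C(212, 1) = 212

The Erdős-Ko-Rado theorem states: for n ≥ 2k, an intersecting family of k-subsets of an n-element set has size at most C(n − 1, k − 1), with equality for 'star' families {A ⊆ [n] : |A| = k, i ∈ A} (fix an element i). For n = 213, k = 2: C(212, 1) = 212.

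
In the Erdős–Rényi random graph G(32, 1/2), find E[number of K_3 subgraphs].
E[# K_3] = C(32, 3) · (1/2)^C(3, 2) = 4960 / 2^3 = 620

For each 3-subset S of vertices (there are C(32, 3) = 4960 such S), let X_S = 1 if S induces a K_3 (all C(3, 2) = 3 edges present). Then P(X_S = 1) = (1/2)^3 = 1/8. By linearity of expectation, E[# K_3] = C(32, 3) · (1/2)^3 = 4960 / 8 = 620.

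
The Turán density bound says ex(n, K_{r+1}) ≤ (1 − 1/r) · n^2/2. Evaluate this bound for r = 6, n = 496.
Turán density bound = (5/6) · 496^2/2 = 307520/3 ≈ 102506.6667

Turán's theorem: ex(n, K_{r+1}) is achieved by the complete r-partite Turán graph T(n, r) with parts as balanced as possible, and is at most (1 − 1/r) · n^2/2. For r = 6, n = 496: the density bound is (5/6) · 246016/2 = 307520/3 ≈ 102506.6667. The integer-valued extremum is e(T(496, 6)) = 102506, which is strictly less than the density bound 307520/3 since 6 ∤ 496 (the parts of T(496, 6) cannot all be equal).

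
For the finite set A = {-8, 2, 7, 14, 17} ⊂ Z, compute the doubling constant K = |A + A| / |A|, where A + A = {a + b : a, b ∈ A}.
K = |A + A| / |A| = 14/5

Enumerate A + A = {a + b : a, b ∈ A}. With |A| = 5, there are |A|^2 = 25 ordered sum pairs; collecting distinct values, A + A = {-16, -6, -1, 4, 6, 9, 14, 16, 19, 21, 24, 28, 31, 34}, so |A + A| = 14. Thus K = 14/5. For comparison, the minimum possible |A + A| over all 5-element sets is 2·5 − 1 = 9 (so min K = 9/5), attained only by arithmetic progressions.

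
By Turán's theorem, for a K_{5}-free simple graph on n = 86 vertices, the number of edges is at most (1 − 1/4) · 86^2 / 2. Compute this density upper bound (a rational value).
Turán density bound = (3/4) · 86^2/2 = 5547/2 ≈ 2773.5

Turán's theorem: ex(n, K_{r+1}) is achieved by the complete r-partite Turán graph T(n, r) with parts as balanced as possible, and is at most (1 − 1/r) · n^2/2. For r = 4, n = 86: the density bound is (3/4) · 7396/2 = 5547/2 ≈ 2773.5. The integer-valued extremum is e(T(86, 4)) = 2773, which is strictly less than the density bound 5547/2 since 4 ∤ 86 (the parts of T(86, 4) cannot all be equal).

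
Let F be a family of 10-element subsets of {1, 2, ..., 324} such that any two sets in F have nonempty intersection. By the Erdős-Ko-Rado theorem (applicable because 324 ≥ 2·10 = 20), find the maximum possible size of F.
max |F| = C(323, 9) = 94237785824252840

Erdős-Ko-Rado (1961): when n ≥ 2k, max |F| = C(n−1, k−1). The bound is attained by the star {A : i ∈ A} for any fixed i ∈ [n]. Here C(324−1, 10−1) = C(323, 9) = 94237785824252840.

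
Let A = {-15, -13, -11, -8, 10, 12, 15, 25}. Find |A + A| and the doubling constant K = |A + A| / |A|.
K = |A + A| / |A| = 31/8

Enumerate A + A = {a + b : a, b ∈ A}. With |A| = 8, there are |A|^2 = 64 ordered sum pairs; collecting distinct values, A + A = {-30, -28, -26, -24, -23, -22, -21, -19, -16, -5, -3, -1, 0, 1, 2, 4, 7, 10, 12, 14, 17, 20, 22, 24, 25, 27, 30, 35, 37, 40, 50}, so |A + A| = 31. Thus K = 31/8. For comparison, the minimum possible |A + A| over all 8-element sets is 2·8 − 1 = 15 (so min K = 15/8), attained only by arithmetic progressions.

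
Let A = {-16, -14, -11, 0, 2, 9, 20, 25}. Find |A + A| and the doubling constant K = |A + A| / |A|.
K = |A + A| / |A| = 31/8

Enumerate A + A = {a + b : a, b ∈ A}. With |A| = 8, there are |A|^2 = 64 ordered sum pairs; collecting distinct values, A + A = {-32, -30, -28, -27, -25, -22, -16, -14, -12, -11, -9, -7, -5, -2, 0, 2, 4, 6, 9, 11, 14, 18, 20, 22, 25, 27, 29, 34, 40, 45, 50}, so |A + A| = 31. Thus K = 31/8. For comparison, the minimum possible |A + A| over all 8-element sets is 2·8 − 1 = 15 (so min K = 15/8), attained only by arithmetic progressions.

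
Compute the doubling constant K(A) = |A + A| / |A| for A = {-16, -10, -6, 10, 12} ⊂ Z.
K = |A + A| / |A| = 15/5 = 3

Enumerate A + A = {a + b : a, b ∈ A}. With |A| = 5, there are |A|^2 = 25 ordered sum pairs; collecting distinct values, A + A = {-32, -26, -22, -20, -16, -12, -6, -4, 0, 2, 4, 6, 20, 22, 24}, so |A + A| = 15. Thus K = 15/5 = 3. For comparison, the minimum possible |A + A| over all 5-element sets is 2·5 − 1 = 9 (so min K = 9/5), attained only by arithmetic progressions.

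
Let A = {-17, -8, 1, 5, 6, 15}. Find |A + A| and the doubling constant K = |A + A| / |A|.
K = |A + A| / |A| = 18/6 = 3

Enumerate A + A = {a + b : a, b ∈ A}. With |A| = 6, there are |A|^2 = 36 ordered sum pairs; collecting distinct values, A + A = {-34, -25, -16, -12, -11, -7, -3, -2, 2, 6, 7, 10, 11, 12, 16, 20, 21, 30}, so |A + A| = 18. Thus K = 18/6 = 3. For comparison, the minimum possible |A + A| over all 6-element sets is 2·6 − 1 = 11 (so min K = 11/6), attained only by arithmetic progressions.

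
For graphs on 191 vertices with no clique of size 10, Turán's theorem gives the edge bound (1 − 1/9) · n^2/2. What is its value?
Turán density bound = (8/9) · 191^2/2 = 145924/9 ≈ 16213.7778

Turán's theorem: ex(n, K_{r+1}) is achieved by the complete r-partite Turán graph T(n, r) with parts as balanced as possible, and is at most (1 − 1/r) · n^2/2. For r = 9, n = 191: the density bound is (8/9) · 36481/2 = 145924/9 ≈ 16213.7778. The integer-valued extremum is e(T(191, 9)) = 16213, which is strictly less than the density bound 145924/9 since 9 ∤ 191 (the parts of T(191, 9) cannot all be equal).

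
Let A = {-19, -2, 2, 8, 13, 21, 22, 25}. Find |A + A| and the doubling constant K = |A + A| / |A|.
K = |A + A| / |A| = 34/8 = 17/4

Enumerate A + A = {a + b : a, b ∈ A}. With |A| = 8, there are |A|^2 = 64 ordered sum pairs; collecting distinct values, A + A = {-38, -21, -17, -11, -6, -4, 0, 2, 3, 4, 6, 10, 11, 15, 16, 19, 20, 21, 23, 24, 26, 27, 29, 30, 33, 34, 35, 38, 42, 43, 44, 46, 47, 50}, so |A + A| = 34. Thus K = 34/8 = 17/4. For comparison, the minimum possible |A + A| over all 8-element sets is 2·8 − 1 = 15 (so min K = 15/8), attained only by arithmetic progressions.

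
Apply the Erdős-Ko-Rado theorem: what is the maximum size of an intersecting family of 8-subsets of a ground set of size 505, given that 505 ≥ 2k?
max |F| = C(504, 7) = 1571843562600600

Erdős-Ko-Rado (1961): when n ≥ 2k, max |F| = C(n−1, k−1). The bound is attained by the star {A : i ∈ A} for any fixed i ∈ [n]. Here C(505−1, 8−1) = C(504, 7) = 1571843562600600.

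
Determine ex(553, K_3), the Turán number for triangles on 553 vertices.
ex(553, K_3) = ⌊553^2/4⌋ = 76452

Mantel (1907): a triangle-free graph on n vertices has at most ⌊n^2/4⌋ edges, with equality for the complete bipartite graph K_{⌊n/2⌋, ⌈n/2⌉}. For n = 553: ⌊553^2/4⌋ = ⌊305809/4⌋ = 76452. The extremal graph is K_{276, 277}, which has 276·277 = 76452 edges.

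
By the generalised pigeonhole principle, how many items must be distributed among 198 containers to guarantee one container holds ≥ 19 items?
n = (19 − 1)·198 + 1 = 3565

By the generalised pigeonhole principle, to guarantee some box contains ≥ r objects we need more than (r − 1) · k objects total. Threshold: n = (r − 1) · k + 1. With r = 19 and k = 198: n = 18 · 198 + 1 = 3564 + 1 = 3565. For n = 3564 = 18 · 198, we can put exactly 18 objects in every box, avoiding 19 in any single one — so 3565 is tight.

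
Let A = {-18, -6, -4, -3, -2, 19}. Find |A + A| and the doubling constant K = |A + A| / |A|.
K = |A + A| / |A| = 19/6

Enumerate A + A = {a + b : a, b ∈ A}. With |A| = 6, there are |A|^2 = 36 ordered sum pairs; collecting distinct values, A + A = {-36, -24, -22, -21, -20, -12, -10, -9, -8, -7, -6, -5, -4, 1, 13, 15, 16, 17, 38}, so |A + A| = 19. Thus K = 19/6. For comparison, the minimum possible |A + A| over all 6-element sets is 2·6 − 1 = 11 (so min K = 11/6), attained only by arithmetic progressions.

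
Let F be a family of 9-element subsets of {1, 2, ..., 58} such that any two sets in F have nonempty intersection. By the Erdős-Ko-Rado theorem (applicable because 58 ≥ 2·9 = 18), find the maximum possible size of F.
max |F| = C(57, 8) = 1652411475

Erdős-Ko-Rado (1961): when n ≥ 2k, max |F| = C(n−1, k−1). The bound is attained by the star {A : i ∈ A} for any fixed i ∈ [n]. Here C(58−1, 9−1) = C(57, 8) = 1652411475.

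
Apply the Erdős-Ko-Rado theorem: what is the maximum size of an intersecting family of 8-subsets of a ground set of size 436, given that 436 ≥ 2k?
max |F| = C(435, 7) = 557087111715420

Erdős-Ko-Rado (1961): when n ≥ 2k, max |F| = C(n−1, k−1). The bound is attained by the star {A : i ∈ A} for any fixed i ∈ [n]. Here C(436−1, 8−1) = C(435, 7) = 557087111715420.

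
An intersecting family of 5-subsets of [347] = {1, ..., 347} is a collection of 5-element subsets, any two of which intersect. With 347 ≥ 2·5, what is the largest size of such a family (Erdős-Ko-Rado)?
max |F| = C(346, 4) = 586862710

Erdős-Ko-Rado (1961): when n ≥ 2k, max |F| = C(n−1, k−1). The bound is attained by the star {A : i ∈ A} for any fixed i ∈ [n]. Here C(347−1, 5−1) = C(346, 4) = 586862710.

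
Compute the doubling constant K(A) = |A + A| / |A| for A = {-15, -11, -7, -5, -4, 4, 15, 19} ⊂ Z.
K = |A + A| / |A| = 30/8 = 15/4

Enumerate A + A = {a + b : a, b ∈ A}. With |A| = 8, there are |A|^2 = 64 ordered sum pairs; collecting distinct values, A + A = {-30, -26, -22, -20, -19, -18, -16, -15, -14, -12, -11, -10, -9, -8, -7, -3, -1, 0, 4, 8, 10, 11, 12, 14, 15, 19, 23, 30, 34, 38}, so |A + A| = 30. Thus K = 30/8 = 15/4. For comparison, the minimum possible |A + A| over all 8-element sets is 2·8 − 1 = 15 (so min K = 15/8), attained only by arithmetic progressions.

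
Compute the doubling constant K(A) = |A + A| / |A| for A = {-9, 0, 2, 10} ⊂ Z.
K = |A + A| / |A| = 10/4 = 5/2

Enumerate A + A = {a + b : a, b ∈ A}. With |A| = 4, there are |A|^2 = 16 ordered sum pairs; collecting distinct values, A + A = {-18, -9, -7, 0, 1, 2, 4, 10, 12, 20}, so |A + A| = 10. Thus K = 10/4 = 5/2. For comparison, the minimum possible |A + A| over all 4-element sets is 2·4 − 1 = 7 (so min K = 7/4), attained only by arithmetic progressions.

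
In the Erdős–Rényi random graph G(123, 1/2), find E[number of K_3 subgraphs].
E[# K_3] = C(123, 3) · (1/2)^C(3, 2) = 302621 / 2^3 = 37827.625

For each 3-subset S of vertices (there are C(123, 3) = 302621 such S), let X_S = 1 if S induces a K_3 (all C(3, 2) = 3 edges present). Then P(X_S = 1) = (1/2)^3 = 1/8. By linearity of expectation, E[# K_3] = C(123, 3) · (1/2)^3 = 302621 / 8 = 37827.625.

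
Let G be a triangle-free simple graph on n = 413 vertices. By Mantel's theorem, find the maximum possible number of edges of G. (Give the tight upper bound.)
ex(413, K_3) = ⌊413^2/4⌋ = 42642

Mantel (1907): a triangle-free graph on n vertices has at most ⌊n^2/4⌋ edges, with equality for the complete bipartite graph K_{⌊n/2⌋, ⌈n/2⌉}. For n = 413: ⌊413^2/4⌋ = ⌊170569/4⌋ = 42642. The extremal graph is K_{206, 207}, which has 206·207 = 42642 edges.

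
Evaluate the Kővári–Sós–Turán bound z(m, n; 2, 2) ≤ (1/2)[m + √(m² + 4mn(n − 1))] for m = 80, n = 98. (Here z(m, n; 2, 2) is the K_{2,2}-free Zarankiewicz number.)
z(80, 98; 2, 2) ≤ (1/2)[80 + √(80² + 4·80·98·97)] = (1/2)[80 + √3048320] = 912.9719

Kővári–Sós–Turán: let r_1, ..., r_80 be the row sums and z = Σ r_i the total number of 1s. Each pair of columns can share at most one row with both entries 1 (else a 2×2 all-ones block appears), so Σ_i C(r_i, 2) ≤ C(98, 2) = 4753. By convexity Σ_i C(r_i, 2) ≥ 80·C(z/80, 2) = z(z − 80)/(2·80), giving z² − 80z − 80·98·97 ≤ 0 and hence z ≤ (1/2)[80 + √(6400 + 4·760480)] = (1/2)[80 + √3048320] ≈ (1/2)(80 + 1745.9439) = 912.9719.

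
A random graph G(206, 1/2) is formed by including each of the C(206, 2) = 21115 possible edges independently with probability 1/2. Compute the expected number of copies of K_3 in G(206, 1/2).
E[# K_3] = C(206, 3) · (1/2)^C(3, 2) = 1435820 / 2^3 = 358955/2 = 179477.5

For each 3-subset S of vertices (there are C(206, 3) = 1435820 such S), let X_S = 1 if S induces a K_3 (all C(3, 2) = 3 edges present). Then P(X_S = 1) = (1/2)^3 = 1/8. By linearity of expectation, E[# K_3] = C(206, 3) · (1/2)^3 = 1435820 / 8 = 358955/2 = 179477.5.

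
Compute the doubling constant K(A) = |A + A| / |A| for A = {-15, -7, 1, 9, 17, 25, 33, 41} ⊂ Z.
K = |A + A| / |A| = 15/8

Enumerate A + A = {a + b : a, b ∈ A}. With |A| = 8, there are |A|^2 = 64 ordered sum pairs; collecting distinct values, A + A = {-30, -22, -14, -6, 2, 10, 18, 26, 34, 42, 50, 58, 66, 74, 82}, so |A + A| = 15. Thus K = 15/8. Here |A + A| = 2|A| − 1 = 15, the minimum possible — so K = 15/8 is minimal, which holds iff A is an arithmetic progression.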